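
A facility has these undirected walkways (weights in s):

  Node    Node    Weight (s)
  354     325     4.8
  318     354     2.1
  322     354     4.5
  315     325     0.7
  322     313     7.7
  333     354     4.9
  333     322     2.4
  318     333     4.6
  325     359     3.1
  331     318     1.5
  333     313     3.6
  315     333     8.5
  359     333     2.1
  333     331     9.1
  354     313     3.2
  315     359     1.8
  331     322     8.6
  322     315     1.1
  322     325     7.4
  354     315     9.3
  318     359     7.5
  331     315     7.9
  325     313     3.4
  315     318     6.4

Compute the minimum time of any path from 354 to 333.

Running Dijkstra from 354:
354: 0
318: 2.1  (via 354)
313: 3.2  (via 354)
331: 3.6  (via 318)
322: 4.5  (via 354)
325: 4.8  (via 354)
333: 4.9  (via 354)
Shortest route: 354–333 = 4.9 s.

4.9 s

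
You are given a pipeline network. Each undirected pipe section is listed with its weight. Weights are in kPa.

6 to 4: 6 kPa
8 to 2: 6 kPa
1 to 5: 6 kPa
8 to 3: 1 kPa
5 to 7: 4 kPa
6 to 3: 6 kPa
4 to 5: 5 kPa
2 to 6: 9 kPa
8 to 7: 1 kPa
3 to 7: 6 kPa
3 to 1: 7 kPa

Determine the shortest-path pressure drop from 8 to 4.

Compare a few routes:
8–7–5–4: 1+4+5 = 10
8–3–6–4: 1+6+6 = 13
Cheapest is 8–7–5–4 at 10 kPa.

10 kPa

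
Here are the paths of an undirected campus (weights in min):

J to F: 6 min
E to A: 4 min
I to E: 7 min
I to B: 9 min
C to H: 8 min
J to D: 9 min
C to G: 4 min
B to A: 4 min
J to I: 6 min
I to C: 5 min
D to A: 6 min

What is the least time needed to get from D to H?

28 min

Shortest distances from D:
D: 0
A: 6  (via D)
J: 9  (via D)
B: 10  (via A)
E: 10  (via A)
F: 15  (via J)
I: 15  (via J)
C: 20  (via I)
G: 24  (via C)
H: 28  (via C)
Shortest route: D–J–I–C–H = 28 min.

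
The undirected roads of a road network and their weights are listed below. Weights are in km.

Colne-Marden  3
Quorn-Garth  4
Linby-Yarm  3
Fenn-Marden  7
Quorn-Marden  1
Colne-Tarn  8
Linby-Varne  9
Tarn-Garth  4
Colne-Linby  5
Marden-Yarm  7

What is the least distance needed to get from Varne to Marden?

17 km

Running Dijkstra from Varne:
Varne: 0
Linby: 9  (via Varne)
Yarm: 12  (via Linby)
Colne: 14  (via Linby)
Marden: 17  (via Colne)
Shortest route: Varne–Linby–Colne–Marden = 17 km.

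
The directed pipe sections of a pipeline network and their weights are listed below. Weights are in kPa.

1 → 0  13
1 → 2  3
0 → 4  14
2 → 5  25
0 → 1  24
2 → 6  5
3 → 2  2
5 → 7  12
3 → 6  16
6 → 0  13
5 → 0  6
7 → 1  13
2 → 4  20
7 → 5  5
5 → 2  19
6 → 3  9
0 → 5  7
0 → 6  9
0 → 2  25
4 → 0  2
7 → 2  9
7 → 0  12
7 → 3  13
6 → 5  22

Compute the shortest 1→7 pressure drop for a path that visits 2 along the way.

40 kPa

Shortest 1→2: 1 → 2 = 3
Shortest 2→7: 2 → 5 → 7 = 37
Total via 2: 3 + 37 = 40 kPa.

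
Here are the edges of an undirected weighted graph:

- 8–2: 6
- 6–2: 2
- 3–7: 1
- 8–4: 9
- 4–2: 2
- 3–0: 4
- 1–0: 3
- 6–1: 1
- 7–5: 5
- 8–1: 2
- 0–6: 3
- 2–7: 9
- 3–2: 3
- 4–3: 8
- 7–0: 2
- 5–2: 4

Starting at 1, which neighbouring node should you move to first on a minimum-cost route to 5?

Compare a few routes:
1–6–2–3–7–5: 1+2+3+1+5 = 12
1–0–7–5: 3+2+5 = 10
1–6–0–7–5: 1+3+2+5 = 11
1–6–2–5: 1+2+4 = 7
The minimum is 7 via 1–6–2–5.
So from 1 the first move is to 6.

6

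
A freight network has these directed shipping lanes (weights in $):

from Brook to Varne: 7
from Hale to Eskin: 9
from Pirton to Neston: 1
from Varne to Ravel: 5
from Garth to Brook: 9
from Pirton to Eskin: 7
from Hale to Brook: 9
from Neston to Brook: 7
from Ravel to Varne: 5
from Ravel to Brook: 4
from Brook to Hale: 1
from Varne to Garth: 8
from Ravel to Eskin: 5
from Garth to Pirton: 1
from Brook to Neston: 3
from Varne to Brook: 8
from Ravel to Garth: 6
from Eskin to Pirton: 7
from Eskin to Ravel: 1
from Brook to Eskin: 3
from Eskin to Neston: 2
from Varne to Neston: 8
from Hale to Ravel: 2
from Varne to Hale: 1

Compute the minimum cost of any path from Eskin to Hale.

Candidate routes:
Eskin → Ravel → Brook → Varne → Hale: 1+4+7+1 = 13
Eskin → Neston → Brook → Hale: 2+7+1 = 10
Eskin → Ravel → Varne → Hale: 1+5+1 = 7
Eskin → Ravel → Brook → Hale: 1+4+1 = 6
Cheapest is Eskin → Ravel → Brook → Hale at $6.

$6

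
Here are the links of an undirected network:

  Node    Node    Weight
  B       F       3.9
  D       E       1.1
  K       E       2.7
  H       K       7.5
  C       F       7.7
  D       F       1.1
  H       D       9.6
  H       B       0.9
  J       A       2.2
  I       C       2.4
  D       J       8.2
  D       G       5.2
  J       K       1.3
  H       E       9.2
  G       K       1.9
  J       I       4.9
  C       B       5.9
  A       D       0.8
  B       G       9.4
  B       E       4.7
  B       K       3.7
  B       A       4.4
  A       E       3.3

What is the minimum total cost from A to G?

5.4

Running Dijkstra from A:
A: 0
D: 0.8  (via A)
E: 1.9  (via D)
F: 1.9  (via D)
J: 2.2  (via A)
K: 3.5  (via J)
B: 4.4  (via A)
H: 5.3  (via B)
G: 5.4  (via K)
Shortest route: A → J → K → G = 5.4.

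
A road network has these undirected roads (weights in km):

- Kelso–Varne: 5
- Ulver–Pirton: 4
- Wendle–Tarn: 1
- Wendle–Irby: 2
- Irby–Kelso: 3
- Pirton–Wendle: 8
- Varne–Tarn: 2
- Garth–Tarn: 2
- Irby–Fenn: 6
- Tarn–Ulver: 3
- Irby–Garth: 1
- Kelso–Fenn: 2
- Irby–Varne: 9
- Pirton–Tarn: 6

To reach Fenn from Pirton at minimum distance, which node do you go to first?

Compare a few routes:
Pirton → Tarn → Wendle → Irby → Kelso → Fenn: 6+1+2+3+2 = 14
Pirton → Ulver → Tarn → Wendle → Irby → Kelso → Fenn: 4+3+1+2+3+2 = 15
Pirton → Ulver → Tarn → Garth → Irby → Kelso → Fenn: 4+3+2+1+3+2 = 15
Cheapest is Pirton → Tarn → Wendle → Irby → Kelso → Fenn at 14 km.
So from Pirton the first move is to Tarn.

Tarn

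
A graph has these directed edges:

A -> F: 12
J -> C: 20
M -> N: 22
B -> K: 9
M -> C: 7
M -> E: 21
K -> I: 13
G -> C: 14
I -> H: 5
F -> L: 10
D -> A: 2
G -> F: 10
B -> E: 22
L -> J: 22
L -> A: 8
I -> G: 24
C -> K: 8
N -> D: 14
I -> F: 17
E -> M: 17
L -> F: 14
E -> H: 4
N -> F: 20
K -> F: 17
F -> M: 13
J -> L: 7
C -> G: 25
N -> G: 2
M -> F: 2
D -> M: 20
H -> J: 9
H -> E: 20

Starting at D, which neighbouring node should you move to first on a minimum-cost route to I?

Enumerating some paths:
D → M → C → K → I: 20+7+8+13 = 48
D → A → F → M → C → K → I: 2+12+13+7+8+13 = 55
Cheapest is D → M → C → K → I at 48.
So from D the first move is to M.

M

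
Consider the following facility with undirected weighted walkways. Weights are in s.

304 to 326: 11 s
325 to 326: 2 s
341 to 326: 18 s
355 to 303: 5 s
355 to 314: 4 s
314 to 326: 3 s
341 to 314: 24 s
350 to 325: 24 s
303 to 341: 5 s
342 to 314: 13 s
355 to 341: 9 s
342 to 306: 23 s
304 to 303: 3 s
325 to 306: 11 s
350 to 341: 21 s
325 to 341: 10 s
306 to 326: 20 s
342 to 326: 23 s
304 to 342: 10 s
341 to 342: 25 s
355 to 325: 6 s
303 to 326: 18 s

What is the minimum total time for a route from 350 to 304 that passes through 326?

37 s

Best 350 to 326: 350–325–326 costing 26
Shortest 326→304: 326–304 = 11
Total via 326: 26 + 11 = 37 s.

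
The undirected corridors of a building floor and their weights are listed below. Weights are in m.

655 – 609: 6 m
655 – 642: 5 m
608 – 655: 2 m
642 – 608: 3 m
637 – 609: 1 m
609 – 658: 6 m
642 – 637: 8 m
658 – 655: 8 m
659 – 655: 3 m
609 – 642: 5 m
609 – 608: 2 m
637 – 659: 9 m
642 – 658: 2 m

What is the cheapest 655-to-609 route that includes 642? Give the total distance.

Best 655 to 642: 655 → 642 costing 5
Best 642 to 609: 642 → 609 costing 5
Total via 642: 5 + 5 = 10 m.

10 m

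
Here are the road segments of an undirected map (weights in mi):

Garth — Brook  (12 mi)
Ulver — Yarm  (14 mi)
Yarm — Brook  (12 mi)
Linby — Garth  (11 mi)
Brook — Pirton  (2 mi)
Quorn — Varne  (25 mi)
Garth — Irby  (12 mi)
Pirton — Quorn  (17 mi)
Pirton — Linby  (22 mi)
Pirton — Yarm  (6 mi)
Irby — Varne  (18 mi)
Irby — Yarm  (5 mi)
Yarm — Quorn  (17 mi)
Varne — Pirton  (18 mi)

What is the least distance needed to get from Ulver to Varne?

37 mi

Shortest distances from Ulver:
Ulver: 0
Yarm: 14  (via Ulver)
Irby: 19  (via Yarm)
Pirton: 20  (via Yarm)
Brook: 22  (via Pirton)
Quorn: 31  (via Yarm)
Garth: 31  (via Irby)
Varne: 37  (via Irby)
Shortest route: Ulver → Yarm → Irby → Varne = 37 mi.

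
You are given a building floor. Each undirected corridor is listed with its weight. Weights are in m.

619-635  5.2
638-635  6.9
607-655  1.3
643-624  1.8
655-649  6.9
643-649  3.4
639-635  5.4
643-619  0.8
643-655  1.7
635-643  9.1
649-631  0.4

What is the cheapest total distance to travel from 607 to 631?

6.8 m

Enumerating some paths:
607–655–649–631: 1.3+6.9+0.4 = 8.6
607–655–643–649–631: 1.3+1.7+3.4+0.4 = 6.8
The minimum is 6.8 m via 607–655–643–649–631.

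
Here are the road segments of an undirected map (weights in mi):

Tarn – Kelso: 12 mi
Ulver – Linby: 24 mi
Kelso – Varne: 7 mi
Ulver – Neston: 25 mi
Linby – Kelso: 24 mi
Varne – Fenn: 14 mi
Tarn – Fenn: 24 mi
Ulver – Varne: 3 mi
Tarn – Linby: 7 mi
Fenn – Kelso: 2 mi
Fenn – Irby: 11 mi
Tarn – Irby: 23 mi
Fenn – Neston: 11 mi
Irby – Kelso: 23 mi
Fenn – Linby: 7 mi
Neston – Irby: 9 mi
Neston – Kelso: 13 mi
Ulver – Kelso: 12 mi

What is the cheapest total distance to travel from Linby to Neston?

18 mi

Shortest distances from Linby:
Linby: 0
Fenn: 7  (via Linby)
Tarn: 7  (via Linby)
Kelso: 9  (via Fenn)
Varne: 16  (via Kelso)
Neston: 18  (via Fenn)
Shortest route: Linby → Fenn → Neston = 18 mi.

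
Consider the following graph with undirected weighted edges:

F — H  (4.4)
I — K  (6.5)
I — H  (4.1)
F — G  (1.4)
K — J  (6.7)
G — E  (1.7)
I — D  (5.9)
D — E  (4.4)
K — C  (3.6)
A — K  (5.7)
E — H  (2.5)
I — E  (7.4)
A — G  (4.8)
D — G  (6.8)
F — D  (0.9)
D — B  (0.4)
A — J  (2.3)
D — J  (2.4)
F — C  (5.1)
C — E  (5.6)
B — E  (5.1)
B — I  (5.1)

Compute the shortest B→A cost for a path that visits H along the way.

Best B to H: B → D → F → H costing 5.7
Best H to A: H → E → G → A costing 9
Total via H: 5.7 + 9 = 14.7.

14.7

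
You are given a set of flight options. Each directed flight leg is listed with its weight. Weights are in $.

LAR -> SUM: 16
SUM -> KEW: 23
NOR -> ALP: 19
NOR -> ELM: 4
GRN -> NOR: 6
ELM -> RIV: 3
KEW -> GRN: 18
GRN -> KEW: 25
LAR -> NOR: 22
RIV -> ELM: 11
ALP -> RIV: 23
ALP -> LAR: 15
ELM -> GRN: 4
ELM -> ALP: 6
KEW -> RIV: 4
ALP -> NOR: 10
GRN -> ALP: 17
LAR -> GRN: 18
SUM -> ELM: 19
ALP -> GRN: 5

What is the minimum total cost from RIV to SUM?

$48

Candidate routes:
RIV - ELM - ALP - LAR - SUM: 11+6+15+16 = 48
RIV - ELM - GRN - ALP - LAR - SUM: 11+4+17+15+16 = 63
The minimum is $48 via RIV - ELM - ALP - LAR - SUM.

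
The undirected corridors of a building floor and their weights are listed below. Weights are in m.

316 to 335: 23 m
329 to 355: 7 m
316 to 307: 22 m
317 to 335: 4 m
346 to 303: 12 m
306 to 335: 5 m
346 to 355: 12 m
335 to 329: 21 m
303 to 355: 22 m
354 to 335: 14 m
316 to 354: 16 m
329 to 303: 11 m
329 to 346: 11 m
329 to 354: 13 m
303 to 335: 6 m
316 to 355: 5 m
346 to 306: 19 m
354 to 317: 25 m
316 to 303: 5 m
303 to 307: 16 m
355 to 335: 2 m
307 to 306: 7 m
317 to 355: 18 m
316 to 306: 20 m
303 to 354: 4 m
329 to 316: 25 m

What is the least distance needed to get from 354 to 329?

Running Dijkstra from 354:
354: 0
303: 4  (via 354)
316: 9  (via 303)
335: 10  (via 303)
355: 12  (via 335)
329: 13  (via 354)
Shortest route: 354 → 329 = 13 m.

13 m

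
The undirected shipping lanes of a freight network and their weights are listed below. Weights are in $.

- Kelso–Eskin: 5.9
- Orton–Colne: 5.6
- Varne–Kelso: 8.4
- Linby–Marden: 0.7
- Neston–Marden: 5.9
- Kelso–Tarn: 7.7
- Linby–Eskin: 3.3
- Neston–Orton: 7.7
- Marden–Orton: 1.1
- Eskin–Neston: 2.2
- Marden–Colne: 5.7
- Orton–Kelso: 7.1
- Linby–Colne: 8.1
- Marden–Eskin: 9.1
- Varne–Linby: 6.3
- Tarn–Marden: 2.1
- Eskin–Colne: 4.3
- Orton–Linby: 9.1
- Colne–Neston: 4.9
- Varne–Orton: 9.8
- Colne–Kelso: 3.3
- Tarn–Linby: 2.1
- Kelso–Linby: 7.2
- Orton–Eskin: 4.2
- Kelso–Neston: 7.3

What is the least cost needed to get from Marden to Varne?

$7

Candidate routes:
Marden → Tarn → Linby → Varne: 2.1+2.1+6.3 = 10.5
Marden → Linby → Varne: 0.7+6.3 = 7
The minimum is $7 via Marden → Linby → Varne.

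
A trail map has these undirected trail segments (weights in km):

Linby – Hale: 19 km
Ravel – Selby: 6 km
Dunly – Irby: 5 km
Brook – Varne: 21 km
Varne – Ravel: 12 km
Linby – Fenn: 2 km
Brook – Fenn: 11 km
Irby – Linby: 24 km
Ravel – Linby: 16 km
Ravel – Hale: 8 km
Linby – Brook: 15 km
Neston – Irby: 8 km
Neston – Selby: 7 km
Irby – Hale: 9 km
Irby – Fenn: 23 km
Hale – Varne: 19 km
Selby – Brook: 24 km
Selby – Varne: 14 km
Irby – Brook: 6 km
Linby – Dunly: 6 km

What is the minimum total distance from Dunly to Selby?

20 km

Compare a few routes:
Dunly–Linby–Ravel–Selby: 6+16+6 = 28
Dunly–Irby–Hale–Ravel–Selby: 5+9+8+6 = 28
Dunly–Irby–Neston–Selby: 5+8+7 = 20
The minimum is 20 km via Dunly–Irby–Neston–Selby.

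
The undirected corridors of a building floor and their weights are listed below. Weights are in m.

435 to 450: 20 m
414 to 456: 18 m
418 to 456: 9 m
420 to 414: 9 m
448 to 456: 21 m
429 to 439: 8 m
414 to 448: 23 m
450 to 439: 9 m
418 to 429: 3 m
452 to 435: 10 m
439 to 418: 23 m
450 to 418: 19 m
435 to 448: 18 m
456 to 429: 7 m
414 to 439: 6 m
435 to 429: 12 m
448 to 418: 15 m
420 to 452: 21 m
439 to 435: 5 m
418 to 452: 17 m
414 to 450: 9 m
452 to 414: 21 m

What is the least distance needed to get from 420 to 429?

Running Dijkstra from 420:
420: 0
414: 9  (via 420)
439: 15  (via 414)
450: 18  (via 414)
435: 20  (via 439)
452: 21  (via 420)
429: 23  (via 439)
Shortest route: 420 → 414 → 439 → 429 = 23 m.

23 m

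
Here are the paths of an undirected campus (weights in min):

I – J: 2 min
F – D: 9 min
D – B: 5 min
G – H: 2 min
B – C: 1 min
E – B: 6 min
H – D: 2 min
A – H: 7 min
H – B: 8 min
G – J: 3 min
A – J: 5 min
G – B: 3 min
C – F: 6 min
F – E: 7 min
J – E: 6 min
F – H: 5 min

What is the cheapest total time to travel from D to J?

Compare a few routes:
D - B - G - J: 5+3+3 = 11
D - H - B - G - J: 2+8+3+3 = 16
D - H - A - J: 2+7+5 = 14
D - H - G - J: 2+2+3 = 7
Cheapest is D - H - G - J at 7 min.

7 min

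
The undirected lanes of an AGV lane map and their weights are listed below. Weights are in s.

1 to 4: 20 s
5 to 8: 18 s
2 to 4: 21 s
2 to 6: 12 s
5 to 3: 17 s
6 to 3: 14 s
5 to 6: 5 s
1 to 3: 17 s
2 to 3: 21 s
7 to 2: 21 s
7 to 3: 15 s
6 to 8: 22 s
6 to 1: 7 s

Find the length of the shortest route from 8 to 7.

50 s

Compare a few routes:
8 → 6 → 2 → 7: 22+12+21 = 55
8 → 6 → 3 → 7: 22+14+15 = 51
8 → 5 → 6 → 3 → 7: 18+5+14+15 = 52
8 → 5 → 3 → 7: 18+17+15 = 50
The minimum is 50 s via 8 → 5 → 3 → 7.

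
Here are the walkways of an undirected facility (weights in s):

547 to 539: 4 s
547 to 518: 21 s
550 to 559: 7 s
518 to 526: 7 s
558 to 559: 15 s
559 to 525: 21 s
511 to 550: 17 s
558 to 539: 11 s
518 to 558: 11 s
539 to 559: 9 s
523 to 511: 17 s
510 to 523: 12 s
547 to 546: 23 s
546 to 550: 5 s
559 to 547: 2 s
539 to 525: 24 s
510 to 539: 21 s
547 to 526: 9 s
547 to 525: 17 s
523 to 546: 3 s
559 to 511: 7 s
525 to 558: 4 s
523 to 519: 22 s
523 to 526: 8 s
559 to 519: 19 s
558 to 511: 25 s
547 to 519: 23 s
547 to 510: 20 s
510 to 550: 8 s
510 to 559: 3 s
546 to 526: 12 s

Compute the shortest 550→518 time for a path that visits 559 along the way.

25 s

Shortest 550→559: 550–559 = 7
Shortest 559→518: 559–547–526–518 = 18
Total via 559: 7 + 18 = 25 s.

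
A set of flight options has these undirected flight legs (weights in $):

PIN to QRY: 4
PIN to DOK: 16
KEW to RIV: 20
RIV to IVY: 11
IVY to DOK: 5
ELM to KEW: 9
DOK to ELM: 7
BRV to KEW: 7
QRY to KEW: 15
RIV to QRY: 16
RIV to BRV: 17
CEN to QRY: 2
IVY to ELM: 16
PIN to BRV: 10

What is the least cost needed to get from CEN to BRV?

Settle nodes by increasing distance from CEN:
CEN: 0
QRY: 2  (via CEN)
PIN: 6  (via QRY)
BRV: 16  (via PIN)
Shortest route: CEN → QRY → PIN → BRV = $16.

$16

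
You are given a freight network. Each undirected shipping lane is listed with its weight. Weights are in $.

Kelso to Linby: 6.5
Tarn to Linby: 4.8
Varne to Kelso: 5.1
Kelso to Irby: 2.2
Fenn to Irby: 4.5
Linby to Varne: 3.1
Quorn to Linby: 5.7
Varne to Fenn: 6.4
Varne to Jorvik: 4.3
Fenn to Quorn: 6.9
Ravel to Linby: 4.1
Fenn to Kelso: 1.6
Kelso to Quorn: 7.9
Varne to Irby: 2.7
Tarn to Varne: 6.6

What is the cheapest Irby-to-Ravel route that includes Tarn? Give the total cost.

$18.2

Shortest Irby→Tarn: Irby → Varne → Tarn = 9.3
Best Tarn to Ravel: Tarn → Linby → Ravel costing 8.9
Total via Tarn: 9.3 + 8.9 = $18.2.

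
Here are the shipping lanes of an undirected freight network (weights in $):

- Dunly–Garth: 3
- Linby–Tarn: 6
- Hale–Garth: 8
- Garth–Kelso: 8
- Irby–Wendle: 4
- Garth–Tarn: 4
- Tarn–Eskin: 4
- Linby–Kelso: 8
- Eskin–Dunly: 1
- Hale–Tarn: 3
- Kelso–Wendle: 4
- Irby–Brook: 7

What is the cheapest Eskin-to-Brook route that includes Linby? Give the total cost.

Best Eskin to Linby: Eskin–Tarn–Linby costing 10
Best Linby to Brook: Linby–Kelso–Wendle–Irby–Brook costing 23
Total via Linby: 10 + 23 = $33.

$33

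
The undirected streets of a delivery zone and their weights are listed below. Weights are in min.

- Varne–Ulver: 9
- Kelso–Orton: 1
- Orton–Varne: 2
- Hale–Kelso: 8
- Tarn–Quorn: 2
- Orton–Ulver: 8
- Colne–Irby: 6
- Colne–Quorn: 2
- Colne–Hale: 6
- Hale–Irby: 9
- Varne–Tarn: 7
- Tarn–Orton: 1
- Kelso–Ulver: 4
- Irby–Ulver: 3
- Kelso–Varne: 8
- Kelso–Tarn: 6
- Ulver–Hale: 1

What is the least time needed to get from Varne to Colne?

7 min

Settle nodes by increasing distance from Varne:
Varne: 0
Orton: 2  (via Varne)
Tarn: 3  (via Orton)
Kelso: 3  (via Orton)
Quorn: 5  (via Tarn)
Colne: 7  (via Quorn)
Shortest route: Varne–Orton–Tarn–Quorn–Colne = 7 min.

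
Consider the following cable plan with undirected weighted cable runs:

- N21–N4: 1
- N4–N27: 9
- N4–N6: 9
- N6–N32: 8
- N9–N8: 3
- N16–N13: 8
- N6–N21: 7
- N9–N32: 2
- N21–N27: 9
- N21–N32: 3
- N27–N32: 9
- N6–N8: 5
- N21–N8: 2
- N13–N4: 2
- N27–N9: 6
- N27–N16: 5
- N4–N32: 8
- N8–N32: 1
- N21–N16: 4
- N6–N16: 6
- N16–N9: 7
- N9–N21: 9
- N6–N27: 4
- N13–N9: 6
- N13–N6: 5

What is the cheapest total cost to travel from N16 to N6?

Shortest distances from N16:
N16: 0
N21: 4  (via N16)
N4: 5  (via N21)
N27: 5  (via N16)
N6: 6  (via N16)
Shortest route: N16 → N6 = 6.

6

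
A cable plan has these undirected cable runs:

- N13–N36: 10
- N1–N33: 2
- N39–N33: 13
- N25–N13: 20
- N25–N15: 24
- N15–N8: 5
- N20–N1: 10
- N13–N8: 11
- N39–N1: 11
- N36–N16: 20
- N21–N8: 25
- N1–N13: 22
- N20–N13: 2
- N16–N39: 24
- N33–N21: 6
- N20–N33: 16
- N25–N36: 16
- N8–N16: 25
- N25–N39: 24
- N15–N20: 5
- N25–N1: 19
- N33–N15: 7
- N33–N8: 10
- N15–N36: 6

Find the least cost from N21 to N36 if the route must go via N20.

Shortest N21→N20: N21 → N33 → N1 → N20 = 18
Best N20 to N36: N20 → N15 → N36 costing 11
Total via N20: 18 + 11 = 29.

29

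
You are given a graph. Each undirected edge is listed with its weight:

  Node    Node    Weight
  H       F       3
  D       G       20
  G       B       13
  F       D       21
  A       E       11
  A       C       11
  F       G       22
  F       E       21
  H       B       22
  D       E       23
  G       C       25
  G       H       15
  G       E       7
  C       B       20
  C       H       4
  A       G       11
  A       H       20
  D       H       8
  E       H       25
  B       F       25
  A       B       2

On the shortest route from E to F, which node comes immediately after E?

F

Compare a few routes:
E–H–F: 25+3 = 28
E–A–C–H–F: 11+11+4+3 = 29
E–F: 21 = 21
E–G–H–F: 7+15+3 = 25
The minimum is 21 via E–F.
So from E the first move is to F.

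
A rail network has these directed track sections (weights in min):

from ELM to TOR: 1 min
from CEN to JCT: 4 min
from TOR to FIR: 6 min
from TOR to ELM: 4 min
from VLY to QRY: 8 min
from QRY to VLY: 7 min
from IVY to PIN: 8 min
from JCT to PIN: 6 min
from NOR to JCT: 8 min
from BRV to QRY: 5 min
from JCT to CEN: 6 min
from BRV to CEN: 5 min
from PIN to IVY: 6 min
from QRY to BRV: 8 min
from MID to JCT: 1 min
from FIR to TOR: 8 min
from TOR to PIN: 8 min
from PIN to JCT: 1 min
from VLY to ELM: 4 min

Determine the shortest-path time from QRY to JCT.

Running Dijkstra from QRY:
QRY: 0
VLY: 7  (via QRY)
BRV: 8  (via QRY)
ELM: 11  (via VLY)
TOR: 12  (via ELM)
CEN: 13  (via BRV)
JCT: 17  (via CEN)
Shortest route: QRY–BRV–CEN–JCT = 17 min.

17 min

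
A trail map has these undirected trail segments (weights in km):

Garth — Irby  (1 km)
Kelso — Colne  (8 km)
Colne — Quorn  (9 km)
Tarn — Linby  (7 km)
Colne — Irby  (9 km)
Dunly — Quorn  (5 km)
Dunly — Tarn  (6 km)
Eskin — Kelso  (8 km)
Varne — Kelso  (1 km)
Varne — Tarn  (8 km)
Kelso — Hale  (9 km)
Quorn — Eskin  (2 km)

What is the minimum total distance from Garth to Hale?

27 km

Compare a few routes:
Garth–Irby–Colne–Kelso–Hale: 1+9+8+9 = 27
Garth–Irby–Colne–Quorn–Eskin–Kelso–Hale: 1+9+9+2+8+9 = 38
Cheapest is Garth–Irby–Colne–Kelso–Hale at 27 km.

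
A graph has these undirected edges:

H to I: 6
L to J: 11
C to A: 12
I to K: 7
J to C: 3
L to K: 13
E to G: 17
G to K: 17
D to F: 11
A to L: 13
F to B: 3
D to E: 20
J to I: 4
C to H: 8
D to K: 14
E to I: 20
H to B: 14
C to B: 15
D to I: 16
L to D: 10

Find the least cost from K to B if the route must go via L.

37

Shortest K→L: K–L = 13
Shortest L→B: L–D–F–B = 24
Total via L: 13 + 24 = 37.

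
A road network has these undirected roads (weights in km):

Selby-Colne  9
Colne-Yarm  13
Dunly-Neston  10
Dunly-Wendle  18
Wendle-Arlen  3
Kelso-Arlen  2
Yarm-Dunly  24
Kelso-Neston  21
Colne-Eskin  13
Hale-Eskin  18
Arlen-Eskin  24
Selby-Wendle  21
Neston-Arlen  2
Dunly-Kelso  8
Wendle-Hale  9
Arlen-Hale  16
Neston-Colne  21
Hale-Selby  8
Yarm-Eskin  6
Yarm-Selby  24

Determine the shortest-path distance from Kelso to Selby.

Enumerating some paths:
Kelso–Arlen–Hale–Selby: 2+16+8 = 26
Kelso–Arlen–Wendle–Selby: 2+3+21 = 26
Kelso–Arlen–Wendle–Hale–Selby: 2+3+9+8 = 22
Kelso–Arlen–Neston–Colne–Selby: 2+2+21+9 = 34
Cheapest is Kelso–Arlen–Wendle–Hale–Selby at 22 km.

22 km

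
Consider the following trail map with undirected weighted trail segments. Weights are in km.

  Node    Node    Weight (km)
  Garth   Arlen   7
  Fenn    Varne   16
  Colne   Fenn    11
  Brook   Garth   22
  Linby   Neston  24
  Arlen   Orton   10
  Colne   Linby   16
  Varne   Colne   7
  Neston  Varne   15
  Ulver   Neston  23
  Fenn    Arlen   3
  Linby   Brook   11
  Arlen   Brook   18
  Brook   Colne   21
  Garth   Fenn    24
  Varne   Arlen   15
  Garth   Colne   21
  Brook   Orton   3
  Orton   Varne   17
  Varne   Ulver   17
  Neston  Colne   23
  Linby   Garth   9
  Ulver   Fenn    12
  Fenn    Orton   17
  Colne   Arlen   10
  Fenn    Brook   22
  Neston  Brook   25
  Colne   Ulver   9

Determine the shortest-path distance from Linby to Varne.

23 km

Compare a few routes:
Linby–Garth–Arlen–Varne: 9+7+15 = 31
Linby–Brook–Orton–Varne: 11+3+17 = 31
Linby–Colne–Varne: 16+7 = 23
The minimum is 23 km via Linby–Colne–Varne.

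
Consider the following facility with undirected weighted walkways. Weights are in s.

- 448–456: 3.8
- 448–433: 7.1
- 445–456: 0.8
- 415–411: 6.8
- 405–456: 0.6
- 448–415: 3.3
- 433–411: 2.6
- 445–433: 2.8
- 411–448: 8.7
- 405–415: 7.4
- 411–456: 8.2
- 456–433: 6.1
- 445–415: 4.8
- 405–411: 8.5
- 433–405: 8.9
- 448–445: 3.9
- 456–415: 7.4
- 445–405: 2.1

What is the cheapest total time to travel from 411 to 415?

6.8 s

Shortest distances from 411:
411: 0
433: 2.6  (via 411)
445: 5.4  (via 433)
456: 6.2  (via 445)
415: 6.8  (via 411)
Shortest route: 411–415 = 6.8 s.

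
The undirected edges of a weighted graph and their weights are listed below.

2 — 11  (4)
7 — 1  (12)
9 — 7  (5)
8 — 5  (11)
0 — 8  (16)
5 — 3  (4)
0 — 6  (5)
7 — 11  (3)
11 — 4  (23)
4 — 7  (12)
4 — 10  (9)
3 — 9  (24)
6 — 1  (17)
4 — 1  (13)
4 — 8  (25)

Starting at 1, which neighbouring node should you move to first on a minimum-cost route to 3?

7

Candidate routes:
1–7–9–3: 12+5+24 = 41
1–4–8–5–3: 13+25+11+4 = 53
1–4–7–9–3: 13+12+5+24 = 54
1–6–0–8–5–3: 17+5+16+11+4 = 53
Cheapest is 1–7–9–3 at 41.
So from 1 the first move is to 7.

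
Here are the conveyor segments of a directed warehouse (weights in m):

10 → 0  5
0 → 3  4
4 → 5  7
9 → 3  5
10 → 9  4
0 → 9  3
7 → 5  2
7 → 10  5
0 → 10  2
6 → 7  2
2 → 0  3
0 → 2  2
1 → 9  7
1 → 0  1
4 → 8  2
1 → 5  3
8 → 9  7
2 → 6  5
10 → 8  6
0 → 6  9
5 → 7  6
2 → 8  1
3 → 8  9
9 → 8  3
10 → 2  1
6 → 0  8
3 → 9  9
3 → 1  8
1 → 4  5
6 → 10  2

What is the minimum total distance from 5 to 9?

15 m

Shortest distances from 5:
5: 0
7: 6  (via 5)
10: 11  (via 7)
2: 12  (via 10)
8: 13  (via 2)
0: 15  (via 2)
9: 15  (via 10)
Shortest route: 5 → 7 → 10 → 9 = 15 m.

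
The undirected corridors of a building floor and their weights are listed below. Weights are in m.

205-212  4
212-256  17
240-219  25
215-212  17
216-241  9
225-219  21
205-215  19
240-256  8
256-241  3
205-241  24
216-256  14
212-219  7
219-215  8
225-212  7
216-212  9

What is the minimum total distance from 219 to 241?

25 m

Candidate routes:
219 → 212 → 256 → 241: 7+17+3 = 27
219 → 212 → 216 → 241: 7+9+9 = 25
The minimum is 25 m via 219 → 212 → 216 → 241.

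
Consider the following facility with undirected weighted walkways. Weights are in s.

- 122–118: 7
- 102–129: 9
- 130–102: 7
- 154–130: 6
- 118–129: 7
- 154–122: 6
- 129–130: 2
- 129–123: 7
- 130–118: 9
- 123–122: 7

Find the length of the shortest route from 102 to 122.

19 s

Candidate routes:
102–130–154–122: 7+6+6 = 19
102–130–118–122: 7+9+7 = 23
102–130–129–118–122: 7+2+7+7 = 23
The minimum is 19 s via 102–130–154–122.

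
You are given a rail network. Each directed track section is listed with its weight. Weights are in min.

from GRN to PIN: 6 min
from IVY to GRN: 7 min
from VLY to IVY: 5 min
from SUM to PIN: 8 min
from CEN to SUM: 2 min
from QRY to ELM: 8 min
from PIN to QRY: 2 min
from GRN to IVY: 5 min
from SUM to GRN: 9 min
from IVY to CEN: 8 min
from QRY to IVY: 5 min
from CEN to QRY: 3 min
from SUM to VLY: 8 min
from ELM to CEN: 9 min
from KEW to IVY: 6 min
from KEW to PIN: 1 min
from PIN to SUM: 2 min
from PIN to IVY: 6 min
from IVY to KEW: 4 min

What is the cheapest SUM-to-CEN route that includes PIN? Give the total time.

Shortest SUM→PIN: SUM–PIN = 8
Shortest PIN→CEN: PIN–IVY–CEN = 14
Total via PIN: 8 + 14 = 22 min.

22 min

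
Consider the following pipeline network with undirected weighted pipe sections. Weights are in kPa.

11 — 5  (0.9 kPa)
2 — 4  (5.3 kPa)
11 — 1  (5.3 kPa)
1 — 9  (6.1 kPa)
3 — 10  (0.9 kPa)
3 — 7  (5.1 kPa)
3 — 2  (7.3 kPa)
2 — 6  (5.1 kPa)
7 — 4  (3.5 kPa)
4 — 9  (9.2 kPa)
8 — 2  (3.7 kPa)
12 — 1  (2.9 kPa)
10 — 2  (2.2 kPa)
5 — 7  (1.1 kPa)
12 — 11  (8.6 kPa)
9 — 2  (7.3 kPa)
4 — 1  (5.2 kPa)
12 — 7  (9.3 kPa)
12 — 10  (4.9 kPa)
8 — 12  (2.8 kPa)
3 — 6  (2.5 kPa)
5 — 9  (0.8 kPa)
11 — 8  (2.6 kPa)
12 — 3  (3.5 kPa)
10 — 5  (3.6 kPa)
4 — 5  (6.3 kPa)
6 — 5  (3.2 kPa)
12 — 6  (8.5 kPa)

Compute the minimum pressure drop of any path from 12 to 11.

Settle nodes by increasing distance from 12:
12: 0
8: 2.8  (via 12)
1: 2.9  (via 12)
3: 3.5  (via 12)
10: 4.4  (via 3)
11: 5.4  (via 8)
Shortest route: 12–8–11 = 5.4 kPa.

5.4 kPa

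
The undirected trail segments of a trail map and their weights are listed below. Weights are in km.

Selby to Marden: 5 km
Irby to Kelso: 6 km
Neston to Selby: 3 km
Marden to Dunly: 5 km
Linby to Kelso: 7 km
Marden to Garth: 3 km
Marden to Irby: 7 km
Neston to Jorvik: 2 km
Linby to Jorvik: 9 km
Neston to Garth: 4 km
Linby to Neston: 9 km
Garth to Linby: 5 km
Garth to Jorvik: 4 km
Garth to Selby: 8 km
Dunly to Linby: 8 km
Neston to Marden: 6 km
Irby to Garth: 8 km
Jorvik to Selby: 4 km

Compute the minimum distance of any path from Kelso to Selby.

18 km

Enumerating some paths:
Kelso–Linby–Neston–Selby: 7+9+3 = 19
Kelso–Irby–Marden–Selby: 6+7+5 = 18
Cheapest is Kelso–Irby–Marden–Selby at 18 km.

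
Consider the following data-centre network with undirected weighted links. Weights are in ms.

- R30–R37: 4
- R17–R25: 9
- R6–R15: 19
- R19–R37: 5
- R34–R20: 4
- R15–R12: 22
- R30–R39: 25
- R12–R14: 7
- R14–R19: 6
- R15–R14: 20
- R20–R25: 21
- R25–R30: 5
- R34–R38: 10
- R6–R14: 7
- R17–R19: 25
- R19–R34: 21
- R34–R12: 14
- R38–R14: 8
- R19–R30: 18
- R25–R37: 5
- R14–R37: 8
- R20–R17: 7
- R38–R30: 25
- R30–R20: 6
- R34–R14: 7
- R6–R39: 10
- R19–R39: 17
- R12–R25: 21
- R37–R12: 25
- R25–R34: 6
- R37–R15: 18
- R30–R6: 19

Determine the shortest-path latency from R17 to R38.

Enumerating some paths:
R17 → R20 → R34 → R38: 7+4+10 = 21
R17 → R20 → R34 → R14 → R38: 7+4+7+8 = 26
R17 → R25 → R34 → R38: 9+6+10 = 25
R17 → R25 → R34 → R14 → R38: 9+6+7+8 = 30
Cheapest is R17 → R20 → R34 → R38 at 21 ms.

21 ms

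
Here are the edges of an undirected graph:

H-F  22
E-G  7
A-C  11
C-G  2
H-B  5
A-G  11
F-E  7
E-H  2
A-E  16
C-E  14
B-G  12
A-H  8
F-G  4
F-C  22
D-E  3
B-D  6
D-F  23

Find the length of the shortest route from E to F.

7

Settle nodes by increasing distance from E:
E: 0
H: 2  (via E)
D: 3  (via E)
B: 7  (via H)
F: 7  (via E)
Shortest route: E → F = 7.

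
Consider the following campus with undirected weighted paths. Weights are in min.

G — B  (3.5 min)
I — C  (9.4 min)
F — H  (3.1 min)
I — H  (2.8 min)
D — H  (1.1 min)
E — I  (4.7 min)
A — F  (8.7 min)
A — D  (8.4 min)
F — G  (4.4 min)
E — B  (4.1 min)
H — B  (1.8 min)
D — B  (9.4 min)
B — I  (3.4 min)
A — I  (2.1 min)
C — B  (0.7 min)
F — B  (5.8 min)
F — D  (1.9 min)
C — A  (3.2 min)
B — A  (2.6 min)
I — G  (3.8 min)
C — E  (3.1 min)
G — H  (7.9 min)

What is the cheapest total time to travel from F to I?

5.8 min

Enumerating some paths:
F - D - H - B - I: 1.9+1.1+1.8+3.4 = 8.2
F - H - I: 3.1+2.8 = 5.9
F - D - H - I: 1.9+1.1+2.8 = 5.8
Cheapest is F - D - H - I at 5.8 min.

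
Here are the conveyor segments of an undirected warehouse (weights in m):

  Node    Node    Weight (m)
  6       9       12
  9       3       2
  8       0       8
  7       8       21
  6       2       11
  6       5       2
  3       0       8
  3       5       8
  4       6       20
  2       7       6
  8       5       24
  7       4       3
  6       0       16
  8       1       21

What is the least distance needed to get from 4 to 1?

Settle nodes by increasing distance from 4:
4: 0
7: 3  (via 4)
2: 9  (via 7)
6: 20  (via 4)
5: 22  (via 6)
8: 24  (via 7)
3: 30  (via 5)
0: 32  (via 8)
9: 32  (via 6)
1: 45  (via 8)
Shortest route: 4–7–8–1 = 45 m.

45 m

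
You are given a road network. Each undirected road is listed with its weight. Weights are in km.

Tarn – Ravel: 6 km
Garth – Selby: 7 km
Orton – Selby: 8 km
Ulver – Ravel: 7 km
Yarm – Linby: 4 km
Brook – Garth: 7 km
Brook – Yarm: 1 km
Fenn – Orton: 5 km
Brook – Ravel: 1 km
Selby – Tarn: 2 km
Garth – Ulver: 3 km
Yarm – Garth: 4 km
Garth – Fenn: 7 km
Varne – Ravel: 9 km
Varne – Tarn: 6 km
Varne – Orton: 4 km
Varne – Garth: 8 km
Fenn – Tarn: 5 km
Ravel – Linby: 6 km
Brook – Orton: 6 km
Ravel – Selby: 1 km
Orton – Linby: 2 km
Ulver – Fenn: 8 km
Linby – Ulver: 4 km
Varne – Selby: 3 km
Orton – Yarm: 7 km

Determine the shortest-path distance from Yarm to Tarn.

Running Dijkstra from Yarm:
Yarm: 0
Brook: 1  (via Yarm)
Ravel: 2  (via Brook)
Selby: 3  (via Ravel)
Garth: 4  (via Yarm)
Linby: 4  (via Yarm)
Tarn: 5  (via Selby)
Shortest route: Yarm–Brook–Ravel–Selby–Tarn = 5 km.

5 km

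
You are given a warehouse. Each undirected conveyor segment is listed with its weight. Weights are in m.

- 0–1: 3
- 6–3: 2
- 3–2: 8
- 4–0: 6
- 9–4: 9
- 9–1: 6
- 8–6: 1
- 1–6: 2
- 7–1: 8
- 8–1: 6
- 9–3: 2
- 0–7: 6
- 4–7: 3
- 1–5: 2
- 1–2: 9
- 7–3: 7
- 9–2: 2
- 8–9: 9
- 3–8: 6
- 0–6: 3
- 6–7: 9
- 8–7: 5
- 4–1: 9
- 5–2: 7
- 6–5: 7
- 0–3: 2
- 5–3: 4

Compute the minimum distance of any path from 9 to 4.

Settle nodes by increasing distance from 9:
9: 0
2: 2  (via 9)
3: 2  (via 9)
0: 4  (via 3)
6: 4  (via 3)
8: 5  (via 6)
1: 6  (via 9)
5: 6  (via 3)
4: 9  (via 9)
Shortest route: 9 → 4 = 9 m.

9 m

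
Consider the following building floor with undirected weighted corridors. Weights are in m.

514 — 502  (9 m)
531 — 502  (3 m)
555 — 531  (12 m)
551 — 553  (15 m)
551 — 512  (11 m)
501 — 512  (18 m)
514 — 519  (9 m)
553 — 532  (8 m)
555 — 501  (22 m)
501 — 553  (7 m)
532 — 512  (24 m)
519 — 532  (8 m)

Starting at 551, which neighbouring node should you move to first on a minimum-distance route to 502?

553

Enumerating some paths:
551 → 553 → 501 → 555 → 531 → 502: 15+7+22+12+3 = 59
551 → 553 → 532 → 519 → 514 → 502: 15+8+8+9+9 = 49
Cheapest is 551 → 553 → 532 → 519 → 514 → 502 at 49 m.
So from 551 the first move is to 553.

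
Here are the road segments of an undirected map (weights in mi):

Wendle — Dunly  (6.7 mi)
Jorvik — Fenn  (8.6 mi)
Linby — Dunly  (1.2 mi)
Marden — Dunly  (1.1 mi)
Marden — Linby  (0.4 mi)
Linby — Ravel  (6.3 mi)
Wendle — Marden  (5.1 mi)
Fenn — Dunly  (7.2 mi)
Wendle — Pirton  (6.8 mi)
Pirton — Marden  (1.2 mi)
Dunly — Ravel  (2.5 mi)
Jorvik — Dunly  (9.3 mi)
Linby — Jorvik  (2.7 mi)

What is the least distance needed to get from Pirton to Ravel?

4.8 mi

Compare a few routes:
Pirton - Marden - Linby - Dunly - Ravel: 1.2+0.4+1.2+2.5 = 5.3
Pirton - Marden - Dunly - Ravel: 1.2+1.1+2.5 = 4.8
Pirton - Marden - Linby - Ravel: 1.2+0.4+6.3 = 7.9
Pirton - Marden - Dunly - Linby - Ravel: 1.2+1.1+1.2+6.3 = 9.8
The minimum is 4.8 mi via Pirton - Marden - Dunly - Ravel.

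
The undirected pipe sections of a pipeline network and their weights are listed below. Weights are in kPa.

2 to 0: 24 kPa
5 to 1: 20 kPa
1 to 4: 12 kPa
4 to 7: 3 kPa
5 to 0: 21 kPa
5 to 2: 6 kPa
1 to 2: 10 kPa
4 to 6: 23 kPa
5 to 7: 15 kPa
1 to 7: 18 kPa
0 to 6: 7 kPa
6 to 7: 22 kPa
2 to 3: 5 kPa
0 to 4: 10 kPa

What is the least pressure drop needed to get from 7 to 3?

26 kPa

Candidate routes:
7 - 4 - 1 - 2 - 3: 3+12+10+5 = 30
7 - 5 - 2 - 3: 15+6+5 = 26
The minimum is 26 kPa via 7 - 5 - 2 - 3.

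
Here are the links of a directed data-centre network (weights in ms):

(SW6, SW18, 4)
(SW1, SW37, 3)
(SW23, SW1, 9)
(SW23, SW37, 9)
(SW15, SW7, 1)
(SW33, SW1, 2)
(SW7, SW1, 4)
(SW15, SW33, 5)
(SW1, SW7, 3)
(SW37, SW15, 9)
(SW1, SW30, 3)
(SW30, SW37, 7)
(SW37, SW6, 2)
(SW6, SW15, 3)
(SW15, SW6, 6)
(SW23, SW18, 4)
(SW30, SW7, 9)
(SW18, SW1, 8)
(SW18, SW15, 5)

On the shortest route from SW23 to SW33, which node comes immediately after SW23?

SW18

Compare a few routes:
SW23 → SW18 → SW15 → SW33: 4+5+5 = 14
SW23 → SW37 → SW6 → SW15 → SW33: 9+2+3+5 = 19
Cheapest is SW23 → SW18 → SW15 → SW33 at 14 ms.
So from SW23 the first move is to SW18.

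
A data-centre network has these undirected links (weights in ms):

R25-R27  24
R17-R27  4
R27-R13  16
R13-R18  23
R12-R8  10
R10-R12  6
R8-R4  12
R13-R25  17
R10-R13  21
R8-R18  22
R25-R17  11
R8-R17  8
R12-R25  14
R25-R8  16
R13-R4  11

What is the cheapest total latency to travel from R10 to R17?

Enumerating some paths:
R10 → R12 → R8 → R17: 6+10+8 = 24
R10 → R12 → R25 → R17: 6+14+11 = 31
R10 → R13 → R27 → R17: 21+16+4 = 41
The minimum is 24 ms via R10 → R12 → R8 → R17.

24 ms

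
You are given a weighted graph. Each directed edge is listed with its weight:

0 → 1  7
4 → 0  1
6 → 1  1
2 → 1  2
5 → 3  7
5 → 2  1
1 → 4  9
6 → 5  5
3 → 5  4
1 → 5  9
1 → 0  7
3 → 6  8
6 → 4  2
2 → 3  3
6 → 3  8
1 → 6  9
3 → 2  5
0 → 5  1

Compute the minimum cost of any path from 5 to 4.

12

Settle nodes by increasing distance from 5:
5: 0
2: 1  (via 5)
1: 3  (via 2)
3: 4  (via 2)
0: 10  (via 1)
4: 12  (via 1)
Shortest route: 5–2–1–4 = 12.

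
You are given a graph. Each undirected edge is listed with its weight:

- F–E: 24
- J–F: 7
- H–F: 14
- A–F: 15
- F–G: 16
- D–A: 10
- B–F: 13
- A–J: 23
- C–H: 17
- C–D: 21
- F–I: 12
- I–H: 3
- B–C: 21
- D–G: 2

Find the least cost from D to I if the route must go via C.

41

Shortest D→C: D → C = 21
Shortest C→I: C → H → I = 20
Total via C: 21 + 20 = 41.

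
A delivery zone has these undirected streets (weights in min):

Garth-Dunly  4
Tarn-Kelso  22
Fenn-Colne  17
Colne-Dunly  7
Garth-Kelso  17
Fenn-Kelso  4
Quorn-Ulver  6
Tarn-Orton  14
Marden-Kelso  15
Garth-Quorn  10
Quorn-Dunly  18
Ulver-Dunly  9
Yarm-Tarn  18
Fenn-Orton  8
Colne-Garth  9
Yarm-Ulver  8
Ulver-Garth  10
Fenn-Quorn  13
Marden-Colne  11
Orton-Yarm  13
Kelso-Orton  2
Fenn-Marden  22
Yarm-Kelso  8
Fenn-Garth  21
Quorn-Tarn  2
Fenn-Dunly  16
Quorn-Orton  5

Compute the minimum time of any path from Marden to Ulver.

Shortest distances from Marden:
Marden: 0
Colne: 11  (via Marden)
Kelso: 15  (via Marden)
Orton: 17  (via Kelso)
Dunly: 18  (via Colne)
Fenn: 19  (via Kelso)
Garth: 20  (via Colne)
Quorn: 22  (via Orton)
Yarm: 23  (via Kelso)
Tarn: 24  (via Quorn)
Ulver: 27  (via Dunly)
Shortest route: Marden → Colne → Dunly → Ulver = 27 min.

27 min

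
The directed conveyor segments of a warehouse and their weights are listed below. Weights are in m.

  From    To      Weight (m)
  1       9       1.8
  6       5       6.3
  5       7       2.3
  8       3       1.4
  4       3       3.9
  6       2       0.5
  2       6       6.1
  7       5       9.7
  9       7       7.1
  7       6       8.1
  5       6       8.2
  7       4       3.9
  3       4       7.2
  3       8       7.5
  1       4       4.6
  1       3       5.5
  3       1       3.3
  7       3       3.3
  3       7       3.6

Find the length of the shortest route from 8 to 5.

14.7 m

Settle nodes by increasing distance from 8:
8: 0
3: 1.4  (via 8)
1: 4.7  (via 3)
7: 5  (via 3)
9: 6.5  (via 1)
4: 8.6  (via 3)
6: 13.1  (via 7)
2: 13.6  (via 6)
5: 14.7  (via 7)
Shortest route: 8 → 3 → 7 → 5 = 14.7 m.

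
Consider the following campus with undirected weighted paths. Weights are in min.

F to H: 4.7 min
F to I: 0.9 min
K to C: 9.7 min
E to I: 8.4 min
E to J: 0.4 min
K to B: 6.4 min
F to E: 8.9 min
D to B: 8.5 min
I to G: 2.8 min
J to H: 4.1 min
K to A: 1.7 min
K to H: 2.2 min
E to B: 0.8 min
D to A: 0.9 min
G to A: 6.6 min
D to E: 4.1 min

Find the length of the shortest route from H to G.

Compare a few routes:
H–J–E–I–G: 4.1+0.4+8.4+2.8 = 15.7
H–K–A–G: 2.2+1.7+6.6 = 10.5
H–F–I–G: 4.7+0.9+2.8 = 8.4
The minimum is 8.4 min via H–F–I–G.

8.4 min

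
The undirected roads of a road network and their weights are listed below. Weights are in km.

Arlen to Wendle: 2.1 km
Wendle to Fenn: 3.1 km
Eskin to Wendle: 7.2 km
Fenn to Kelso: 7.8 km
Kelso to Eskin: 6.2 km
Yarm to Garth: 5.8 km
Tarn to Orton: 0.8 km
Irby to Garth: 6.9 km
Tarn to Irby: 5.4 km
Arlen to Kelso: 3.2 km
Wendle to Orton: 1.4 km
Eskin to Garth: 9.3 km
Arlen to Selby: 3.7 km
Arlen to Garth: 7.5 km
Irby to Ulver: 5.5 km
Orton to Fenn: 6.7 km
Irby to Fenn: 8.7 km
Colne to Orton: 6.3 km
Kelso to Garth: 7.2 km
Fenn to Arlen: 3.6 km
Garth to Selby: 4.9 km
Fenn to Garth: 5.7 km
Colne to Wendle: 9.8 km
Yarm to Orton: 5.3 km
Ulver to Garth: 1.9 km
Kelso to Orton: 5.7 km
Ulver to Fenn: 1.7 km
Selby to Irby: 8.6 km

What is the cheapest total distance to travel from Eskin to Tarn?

Enumerating some paths:
Eskin - Wendle - Orton - Tarn: 7.2+1.4+0.8 = 9.4
Eskin - Kelso - Orton - Tarn: 6.2+5.7+0.8 = 12.7
Cheapest is Eskin - Wendle - Orton - Tarn at 9.4 km.

9.4 km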